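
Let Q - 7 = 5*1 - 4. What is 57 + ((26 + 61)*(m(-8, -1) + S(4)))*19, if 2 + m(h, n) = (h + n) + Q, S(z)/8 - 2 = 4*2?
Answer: 127338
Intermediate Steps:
S(z) = 80 (S(z) = 16 + 8*(4*2) = 16 + 8*8 = 16 + 64 = 80)
Q = 8 (Q = 7 + (5*1 - 4) = 7 + (5 - 4) = 7 + 1 = 8)
m(h, n) = 6 + h + n (m(h, n) = -2 + ((h + n) + 8) = -2 + (8 + h + n) = 6 + h + n)
57 + ((26 + 61)*(m(-8, -1) + S(4)))*19 = 57 + ((26 + 61)*((6 - 8 - 1) + 80))*19 = 57 + (87*(-3 + 80))*19 = 57 + (87*77)*19 = 57 + 6699*19 = 57 + 127281 = 127338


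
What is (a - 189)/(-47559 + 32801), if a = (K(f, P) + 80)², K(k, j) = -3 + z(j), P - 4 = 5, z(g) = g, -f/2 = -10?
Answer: -7207/14758 ≈ -0.48835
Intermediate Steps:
f = 20 (f = -2*(-10) = 20)
P = 9 (P = 4 + 5 = 9)
K(k, j) = -3 + j
a = 7396 (a = ((-3 + 9) + 80)² = (6 + 80)² = 86² = 7396)
(a - 189)/(-47559 + 32801) = (7396 - 189)/(-47559 + 32801) = 7207/(-14758) = 7207*(-1/14758) = -7207/14758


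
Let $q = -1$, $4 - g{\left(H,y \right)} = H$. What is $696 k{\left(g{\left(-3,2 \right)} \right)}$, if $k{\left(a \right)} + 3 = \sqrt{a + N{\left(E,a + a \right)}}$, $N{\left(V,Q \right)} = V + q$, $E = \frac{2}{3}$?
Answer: $-2088 + 464 \sqrt{15} \approx -290.94$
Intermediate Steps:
$g{\left(H,y \right)} = 4 - H$
$E = \frac{2}{3}$ ($E = 2 \cdot \frac{1}{3} = \frac{2}{3} \approx 0.66667$)
$N{\left(V,Q \right)} = -1 + V$ ($N{\left(V,Q \right)} = V - 1 = -1 + V$)
$k{\left(a \right)} = -3 + \sqrt{- \frac{1}{3} + a}$ ($k{\left(a \right)} = -3 + \sqrt{a + \left(-1 + \frac{2}{3}\right)} = -3 + \sqrt{a - \frac{1}{3}} = -3 + \sqrt{- \frac{1}{3} + a}$)
$696 k{\left(g{\left(-3,2 \right)} \right)} = 696 \left(-3 + \frac{\sqrt{-3 + 9 \left(4 - -3\right)}}{3}\right) = 696 \left(-3 + \frac{\sqrt{-3 + 9 \left(4 + 3\right)}}{3}\right) = 696 \left(-3 + \frac{\sqrt{-3 + 9 \cdot 7}}{3}\right) = 696 \left(-3 + \frac{\sqrt{-3 + 63}}{3}\right) = 696 \left(-3 + \frac{\sqrt{60}}{3}\right) = 696 \left(-3 + \frac{2 \sqrt{15}}{3}\right) = -2088 + 464 \sqrt{15}$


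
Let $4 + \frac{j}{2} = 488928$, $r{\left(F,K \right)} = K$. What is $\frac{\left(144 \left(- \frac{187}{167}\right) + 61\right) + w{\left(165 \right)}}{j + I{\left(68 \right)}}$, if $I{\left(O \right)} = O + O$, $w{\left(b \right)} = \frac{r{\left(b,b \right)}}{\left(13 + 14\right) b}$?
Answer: $- \frac{7060}{68902029} \approx -0.00010246$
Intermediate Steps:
$j = 977848$ ($j = -8 + 2 \cdot 488928 = -8 + 977856 = 977848$)
$w{\left(b \right)} = \frac{1}{27}$ ($w{\left(b \right)} = \frac{b}{\left(13 + 14\right) b} = \frac{b}{27 b} = b \frac{1}{27 b} = \frac{1}{27}$)
$I{\left(O \right)} = 2 O$
$\frac{\left(144 \left(- \frac{187}{167}\right) + 61\right) + w{\left(165 \right)}}{j + I{\left(68 \right)}} = \frac{\left(144 \left(- \frac{187}{167}\right) + 61\right) + \frac{1}{27}}{977848 + 2 \cdot 68} = \frac{\left(144 \left(\left(-187\right) \frac{1}{167}\right) + 61\right) + \frac{1}{27}}{977848 + 136} = \frac{\left(144 \left(- \frac{187}{167}\right) + 61\right) + \frac{1}{27}}{977984} = \left(\left(- \frac{26928}{167} + 61\right) + \frac{1}{27}\right) \frac{1}{977984} = \left(- \frac{16741}{167} + \frac{1}{27}\right) \frac{1}{977984} = \left(- \frac{451840}{4509}\right) \frac{1}{977984} = - \frac{7060}{68902029}$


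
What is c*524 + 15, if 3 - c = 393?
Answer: -204345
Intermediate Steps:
c = -390 (c = 3 - 1*393 = 3 - 393 = -390)
c*524 + 15 = -390*524 + 15 = -204360 + 15 = -204345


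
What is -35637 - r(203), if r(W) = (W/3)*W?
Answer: -148120/3 ≈ -49373.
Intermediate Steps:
r(W) = W**2/3 (r(W) = (W*(1/3))*W = (W/3)*W = W**2/3)
-35637 - r(203) = -35637 - 203**2/3 = -35637 - 41209/3 = -148120/3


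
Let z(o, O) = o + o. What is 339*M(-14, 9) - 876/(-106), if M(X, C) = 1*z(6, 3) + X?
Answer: -35496/53 ≈ -669.74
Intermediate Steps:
z(o, O) = 2*o
M(X, C) = 12 + X (M(X, C) = 1*(2*6) + X = 1*12 + X = 12 + X)
339*M(-14, 9) - 876/(-106) = 339*(12 - 14) - 876/(-106) = 339*(-2) - 876*(-1/106) = -678 + 438/53 = -35496/53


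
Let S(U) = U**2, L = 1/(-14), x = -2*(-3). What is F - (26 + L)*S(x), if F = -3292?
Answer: -29578/7 ≈ -4225.4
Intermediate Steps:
x = 6
L = -1/14 ≈ -0.071429
F - (26 + L)*S(x) = -3292 - (26 - 1/14)*6**2 = -3292 - 363*36/14 = -3292 - 1*6534/7 = -3292 - 6534/7 = -29578/7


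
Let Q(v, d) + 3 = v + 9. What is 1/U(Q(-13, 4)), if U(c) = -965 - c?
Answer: -1/958 ≈ -0.0010438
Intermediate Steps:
Q(v, d) = 6 + v (Q(v, d) = -3 + (v + 9) = -3 + (9 + v) = 6 + v)
1/U(Q(-13, 4)) = 1/(-965 - (6 - 13)) = 1/(-965 - 1*(-7)) = 1/(-965 + 7) = 1/(-958) = -1/958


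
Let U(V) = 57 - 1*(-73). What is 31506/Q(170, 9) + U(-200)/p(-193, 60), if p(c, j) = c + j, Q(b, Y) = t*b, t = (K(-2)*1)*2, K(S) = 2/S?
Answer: -2117249/22610 ≈ -93.642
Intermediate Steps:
U(V) = 130 (U(V) = 57 + 73 = 130)
t = -2 (t = ((2/(-2))*1)*2 = ((2*(-1/2))*1)*2 = -1*1*2 = -1*2 = -2)
Q(b, Y) = -2*b
31506/Q(170, 9) + U(-200)/p(-193, 60) = 31506/((-2*170)) + 130/(-193 + 60) = 31506/(-340) + 130/(-133) = 31506*(-1/340) + 130*(-1/133) = -15753/170 - 130/133 = -2117249/22610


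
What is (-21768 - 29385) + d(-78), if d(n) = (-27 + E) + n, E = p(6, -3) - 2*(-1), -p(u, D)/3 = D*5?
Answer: -51211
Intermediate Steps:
p(u, D) = -15*D (p(u, D) = -3*D*5 = -15*D)
E = 47 (E = -15*(-3) - 2*(-1) = 45 + 2 = 47)
d(n) = 20 + n (d(n) = (-27 + 47) + n = 20 + n)
(-21768 - 29385) + d(-78) = (-21768 - 29385) + (20 - 78) = -51153 - 58 = -51211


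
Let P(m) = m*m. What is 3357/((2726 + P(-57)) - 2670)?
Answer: 3357/3305 ≈ 1.0157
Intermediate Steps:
P(m) = m²
3357/((2726 + P(-57)) - 2670) = 3357/((2726 + (-57)²) - 2670) = 3357/((2726 + 3249) - 2670) = 3357/(5975 - 2670) = 3357/3305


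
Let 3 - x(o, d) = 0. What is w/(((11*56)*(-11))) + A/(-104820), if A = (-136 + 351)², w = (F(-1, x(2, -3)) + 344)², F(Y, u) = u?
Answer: -646724599/35513016 ≈ -18.211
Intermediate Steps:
x(o, d) = 3 (x(o, d) = 3 - 1*0 = 3 + 0 = 3)
w = 120409 (w = (3 + 344)² = 347² = 120409)
A = 46225 (A = 215² = 46225)
w/(((11*56)*(-11))) + A/(-104820) = 120409/(((11*56)*(-11))) + 46225/(-104820) = 120409/((616*(-11))) + 46225*(-1/104820) = 120409/(-6776) - 9245/20964 = 120409*(-1/6776) - 9245/20964 = -120409/6776 - 9245/20964 = -646724599/35513016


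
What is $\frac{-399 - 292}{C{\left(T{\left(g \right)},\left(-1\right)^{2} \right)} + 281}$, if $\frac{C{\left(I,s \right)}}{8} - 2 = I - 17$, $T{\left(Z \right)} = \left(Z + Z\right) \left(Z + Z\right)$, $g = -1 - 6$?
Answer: $- \frac{691}{1729} \approx -0.39965$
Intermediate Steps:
$g = -7$ ($g = -1 - 6 = -7$)
$T{\left(Z \right)} = 4 Z^{2}$ ($T{\left(Z \right)} = 2 Z 2 Z = 4 Z^{2}$)
$C{\left(I,s \right)} = -120 + 8 I$ ($C{\left(I,s \right)} = 16 + 8 \left(I - 17\right) = 16 + 8 \left(-17 + I\right) = 16 + \left(-136 + 8 I\right) = -120 + 8 I$)
$\frac{-399 - 292}{C{\left(T{\left(g \right)},\left(-1\right)^{2} \right)} + 281} = \frac{-399 - 292}{\left(-120 + 8 \cdot 4 \left(-7\right)^{2}\right) + 281} = - \frac{691}{\left(-120 + 8 \cdot 4 \cdot 49\right) + 281} = - \frac{691}{\left(-120 + 8 \cdot 196\right) + 281} = - \frac{691}{\left(-120 + 1568\right) + 281} = - \frac{691}{1448 + 281} = - \frac{691}{1729}$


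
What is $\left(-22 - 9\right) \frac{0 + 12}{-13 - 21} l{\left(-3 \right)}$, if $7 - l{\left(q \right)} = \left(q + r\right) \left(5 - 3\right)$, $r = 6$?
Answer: $\frac{186}{17} \approx 10.941$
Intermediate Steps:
$l{\left(q \right)} = -5 - 2 q$ ($l{\left(q \right)} = 7 - \left(q + 6\right) \left(5 - 3\right) = 7 - \left(6 + q\right) 2 = 7 - \left(12 + 2 q\right) = -5 - 2 q$)
$\left(-22 - 9\right) \frac{0 + 12}{-13 - 21} l{\left(-3 \right)} = \left(-22 - 9\right) \frac{0 + 12}{-13 - 21} \left(-5 - -6\right) = - 31 \frac{12}{-34} \left(-5 + 6\right) = - 31 \cdot 12 \left(- \frac{1}{34}\right) 1 = \left(-31\right) \left(- \frac{6}{17}\right) 1 = \frac{186}{17} \cdot 1 = \frac{186}{17}$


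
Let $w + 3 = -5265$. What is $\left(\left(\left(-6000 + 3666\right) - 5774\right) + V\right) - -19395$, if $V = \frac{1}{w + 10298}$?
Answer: $\frac{56773611}{5030} \approx 11287.0$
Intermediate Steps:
$w = -5268$ ($w = -3 - 5265 = -5268$)
$V = \frac{1}{5030}$ ($V = \frac{1}{-5268 + 10298} = \frac{1}{5030} \approx 0.00019881$)
$\left(\left(\left(-6000 + 3666\right) - 5774\right) + V\right) - -19395 = \left(\left(\left(-6000 + 3666\right) - 5774\right) + \frac{1}{5030}\right) - -19395 = \left(\left(-2334 - 5774\right) + \frac{1}{5030}\right) + 19395 = \left(-8108 + \frac{1}{5030}\right) + 19395 = - \frac{40783239}{5030} + 19395 = \frac{56773611}{5030}$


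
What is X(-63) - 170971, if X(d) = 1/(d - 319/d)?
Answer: -624044213/3650 ≈ -1.7097e+5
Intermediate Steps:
X(-63) - 170971 = -63/(-319 + (-63)**2) - 170971 = -63/(-319 + 3969) - 170971 = -63/3650 - 170971 = -624044213/3650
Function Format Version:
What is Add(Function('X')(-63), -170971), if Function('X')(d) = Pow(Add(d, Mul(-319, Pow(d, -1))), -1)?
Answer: Rational(-624044213, 3650) ≈ -1.7097e+5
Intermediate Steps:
Add(Function('X')(-63), -170971) = Add(Mul(-63, Pow(Add(-319, Pow(-63, 2)), -1)), -170971) = Add(Mul(-63, Pow(Add(-319, 3969), -1)), -170971) = Add(Mul(-63, Pow(3650, -1)), -170971) = Add(Mul(-63, Rational(1, 3650)), -170971) = Add(Rational(-63, 3650), -170971) = Rational(-624044213, 3650)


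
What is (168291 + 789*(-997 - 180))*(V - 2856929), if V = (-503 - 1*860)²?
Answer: 759723295920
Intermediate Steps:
V = 1857769 (V = (-503 - 860)² = (-1363)² = 1857769)
(168291 + 789*(-997 - 180))*(V - 2856929) = (168291 + 789*(-997 - 180))*(1857769 - 2856929) = (168291 + 789*(-1177))*(-999160) = (168291 - 928653)*(-999160) = -760362*(-999160) = 759723295920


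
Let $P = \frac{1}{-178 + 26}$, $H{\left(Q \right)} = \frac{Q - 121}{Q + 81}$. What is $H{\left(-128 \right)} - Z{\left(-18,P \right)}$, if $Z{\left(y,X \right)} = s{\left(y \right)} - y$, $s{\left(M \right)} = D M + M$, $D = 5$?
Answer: $\frac{4479}{47} \approx 95.298$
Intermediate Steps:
$H{\left(Q \right)} = \frac{-121 + Q}{81 + Q}$
$s{\left(M \right)} = 6 M$ ($s{\left(M \right)} = 5 M + M = 6 M$)
$P = - \frac{1}{152}$ ($P = \frac{1}{-152} = - \frac{1}{152} \approx -0.0065789$)
$Z{\left(y,X \right)} = 5 y$ ($Z{\left(y,X \right)} = 6 y - y = 5 y$)
$H{\left(-128 \right)} - Z{\left(-18,P \right)} = \frac{-121 - 128}{81 - 128} - 5 \left(-18\right) = \frac{1}{-47} \left(-249\right) - -90 = \left(- \frac{1}{47}\right) \left(-249\right) + 90 = \frac{249}{47} + 90 = \frac{4479}{47}$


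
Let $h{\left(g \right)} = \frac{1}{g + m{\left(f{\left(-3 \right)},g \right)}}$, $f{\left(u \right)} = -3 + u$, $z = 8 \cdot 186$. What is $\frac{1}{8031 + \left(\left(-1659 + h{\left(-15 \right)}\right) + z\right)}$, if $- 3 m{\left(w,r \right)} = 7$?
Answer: $\frac{52}{408717} \approx 0.00012723$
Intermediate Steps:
$z = 1488$
$m{\left(w,r \right)} = - \frac{7}{3}$ ($m{\left(w,r \right)} = \left(- \frac{1}{3}\right) 7 = - \frac{7}{3}$)
$h{\left(g \right)} = \frac{1}{- \frac{7}{3} + g}$ ($h{\left(g \right)} = \frac{1}{g - \frac{7}{3}} = \frac{1}{- \frac{7}{3} + g}$)
$\frac{1}{8031 + \left(\left(-1659 + h{\left(-15 \right)}\right) + z\right)} = \frac{1}{8031 + \left(\left(-1659 + \frac{3}{-7 + 3 \left(-15\right)}\right) + 1488\right)} = \frac{1}{8031 + \left(\left(-1659 + \frac{3}{-7 - 45}\right) + 1488\right)} = \frac{1}{8031 + \left(\left(-1659 + \frac{3}{-52}\right) + 1488\right)} = \frac{1}{8031 + \left(\left(-1659 + 3 \left(- \frac{1}{52}\right)\right) + 1488\right)} = \frac{1}{8031 + \left(\left(-1659 - \frac{3}{52}\right) + 1488\right)} = \frac{1}{8031 + \left(- \frac{86271}{52} + 1488\right)} = \frac{1}{8031 - \frac{8895}{52}} = \frac{1}{\frac{408717}{52}} = \frac{52}{408717}$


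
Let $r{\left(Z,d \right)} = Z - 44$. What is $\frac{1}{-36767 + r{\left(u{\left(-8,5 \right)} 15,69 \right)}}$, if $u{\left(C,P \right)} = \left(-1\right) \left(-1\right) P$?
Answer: $- \frac{1}{36736} \approx -2.7221 \cdot 10^{-5}$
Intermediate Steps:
$u{\left(C,P \right)} = P$ ($u{\left(C,P \right)} = 1 P = P$)
$r{\left(Z,d \right)} = -44 + Z$ ($r{\left(Z,d \right)} = Z - 44 = -44 + Z$)
$\frac{1}{-36767 + r{\left(u{\left(-8,5 \right)} 15,69 \right)}} = \frac{1}{-36767 + \left(-44 + 5 \cdot 15\right)} = \frac{1}{-36767 + \left(-44 + 75\right)} = \frac{1}{-36767 + 31} = \frac{1}{-36736} = - \frac{1}{36736}$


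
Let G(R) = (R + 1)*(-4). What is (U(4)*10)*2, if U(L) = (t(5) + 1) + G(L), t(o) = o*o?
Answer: 120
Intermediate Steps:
G(R) = -4 - 4*R (G(R) = (1 + R)*(-4) = -4 - 4*R)
t(o) = o²
U(L) = 22 - 4*L (U(L) = (5² + 1) + (-4 - 4*L) = (25 + 1) + (-4 - 4*L) = 26 + (-4 - 4*L) = 22 - 4*L)
(U(4)*10)*2 = ((22 - 4*4)*10)*2 = ((22 - 16)*10)*2 = (6*10)*2 = 60*2 = 120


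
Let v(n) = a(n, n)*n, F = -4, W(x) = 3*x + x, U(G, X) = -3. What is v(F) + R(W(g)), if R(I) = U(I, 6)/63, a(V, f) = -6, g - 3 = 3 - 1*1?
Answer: 503/21 ≈ 23.952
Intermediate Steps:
g = 5 (g = 3 + (3 - 1*1) = 3 + (3 - 1) = 3 + 2 = 5)
W(x) = 4*x
R(I) = -1/21 (R(I) = -3/63 = -3*1/63 = -1/21)
v(n) = -6*n
v(F) + R(W(g)) = -6*(-4) - 1/21 = 24 - 1/21 = 503/21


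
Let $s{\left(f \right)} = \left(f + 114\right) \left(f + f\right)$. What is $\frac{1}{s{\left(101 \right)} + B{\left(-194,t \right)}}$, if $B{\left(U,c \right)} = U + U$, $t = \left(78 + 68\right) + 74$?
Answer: $\frac{1}{43042} \approx 2.3233 \cdot 10^{-5}$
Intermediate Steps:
$t = 220$ ($t = 146 + 74 = 220$)
$B{\left(U,c \right)} = 2 U$
$s{\left(f \right)} = 2 f \left(114 + f\right)$ ($s{\left(f \right)} = \left(114 + f\right) 2 f = 2 f \left(114 + f\right)$)
$\frac{1}{s{\left(101 \right)} + B{\left(-194,t \right)}} = \frac{1}{2 \cdot 101 \left(114 + 101\right) + 2 \left(-194\right)} = \frac{1}{2 \cdot 101 \cdot 215 - 388} = \frac{1}{43430 - 388} = \frac{1}{43042}$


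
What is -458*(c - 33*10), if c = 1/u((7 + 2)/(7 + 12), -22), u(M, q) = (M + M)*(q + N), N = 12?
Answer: 13606951/90 ≈ 1.5119e+5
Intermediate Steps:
u(M, q) = 2*M*(12 + q) (u(M, q) = (M + M)*(q + 12) = (2*M)*(12 + q) = 2*M*(12 + q))
c = -19/180 (c = 1/(2*((7 + 2)/(7 + 12))*(12 - 22)) = 1/(2*(9/19)*(-10)) = 1/(-180/19) = -19/180 ≈ -0.10556)
-458*(c - 33*10) = -458*(-19/180 - 33*10) = -458*(-19/180 - 330) = -458*(-59419/180) = 13606951/90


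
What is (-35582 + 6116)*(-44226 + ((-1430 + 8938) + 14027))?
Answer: 668613006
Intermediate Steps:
(-35582 + 6116)*(-44226 + ((-1430 + 8938) + 14027)) = -29466*(-44226 + (7508 + 14027)) = -29466*(-44226 + 21535) = -29466*(-22691) = 668613006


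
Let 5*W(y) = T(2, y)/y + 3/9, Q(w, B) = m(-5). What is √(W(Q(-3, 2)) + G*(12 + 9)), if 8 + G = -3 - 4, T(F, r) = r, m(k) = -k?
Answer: I*√70815/15 ≈ 17.741*I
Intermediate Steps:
Q(w, B) = 5 (Q(w, B) = -1*(-5) = 5)
W(y) = 4/15 (W(y) = (y/y + 3/9)/5 = (1 + 3*(⅑))/5 = (1 + ⅓)/5 = (⅕)*(4/3) = 4/15)
G = -15 (G = -8 + (-3 - 4) = -8 - 7 = -15)
√(W(Q(-3, 2)) + G*(12 + 9)) = √(4/15 - 15*(12 + 9)) = √(4/15 - 15*21) = √(4/15 - 315) = √(-4721/15) = I*√70815/15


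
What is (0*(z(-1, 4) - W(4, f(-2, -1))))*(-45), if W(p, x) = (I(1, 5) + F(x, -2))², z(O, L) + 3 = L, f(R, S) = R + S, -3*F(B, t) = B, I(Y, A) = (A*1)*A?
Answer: 0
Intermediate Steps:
I(Y, A) = A² (I(Y, A) = A*A = A²)
F(B, t) = -B/3
z(O, L) = -3 + L
W(p, x) = (25 - x/3)² (W(p, x) = (5² - x/3)² = (25 - x/3)²)
(0*(z(-1, 4) - W(4, f(-2, -1))))*(-45) = (0*((-3 + 4) - (-75 + (-2 - 1))²/9))*(-45) = (0*(1 - (-75 - 3)²/9))*(-45) = (0*(1 - (-78)²/9))*(-45) = (0*(1 - 6084/9))*(-45) = (0*(1 - 1*676))*(-45) = (0*(1 - 676))*(-45) = (0*(-675))*(-45) = 0*(-45) = 0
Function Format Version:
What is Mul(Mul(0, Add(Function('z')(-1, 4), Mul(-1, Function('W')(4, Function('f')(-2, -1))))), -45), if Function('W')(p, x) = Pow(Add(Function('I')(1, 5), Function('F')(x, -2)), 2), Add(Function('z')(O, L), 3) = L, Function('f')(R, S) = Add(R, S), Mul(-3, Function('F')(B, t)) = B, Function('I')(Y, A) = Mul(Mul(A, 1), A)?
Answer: 0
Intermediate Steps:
Function('I')(Y, A) = Pow(A, 2) (Function('I')(Y, A) = Mul(A, A) = Pow(A, 2))
Function('F')(B, t) = Mul(Rational(-1, 3), B)
Function('z')(O, L) = Add(-3, L)
Function('W')(p, x) = Pow(Add(25, Mul(Rational(-1, 3), x)), 2) (Function('W')(p, x) = Pow(Add(Pow(5, 2), Mul(Rational(-1, 3), x)), 2) = Pow(Add(25, Mul(Rational(-1, 3), x)), 2))
Mul(Mul(0, Add(Function('z')(-1, 4), Mul(-1, Function('W')(4, Function('f')(-2, -1))))), -45) = Mul(Mul(0, Add(Add(-3, 4), Mul(-1, Mul(Rational(1, 9), Pow(Add(-75, Add(-2, -1)), 2))))), -45) = Mul(Mul(0, Add(1, Mul(-1, Mul(Rational(1, 9), Pow(Add(-75, -3), 2))))), -45) = Mul(Mul(0, Add(1, Mul(-1, Mul(Rational(1, 9), Pow(-78, 2))))), -45) = Mul(Mul(0, Add(1, Mul(-1, Mul(Rational(1, 9), 6084)))), -45) = Mul(Mul(0, Add(1, Mul(-1, 676))), -45) = Mul(Mul(0, Add(1, -676)), -45) = Mul(Mul(0, -675), -45) = Mul(0, -45) = 0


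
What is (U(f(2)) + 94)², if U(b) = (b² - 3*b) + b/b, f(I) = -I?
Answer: 11025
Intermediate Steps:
U(b) = 1 + b² - 3*b (U(b) = (b² - 3*b) + 1 = 1 + b² - 3*b)
(U(f(2)) + 94)² = ((1 + (-1*2)² - (-3)*2) + 94)² = ((1 + (-2)² - 3*(-2)) + 94)² = ((1 + 4 + 6) + 94)² = (11 + 94)² = 105² = 11025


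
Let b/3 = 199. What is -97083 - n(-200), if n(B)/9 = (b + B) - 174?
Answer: -99090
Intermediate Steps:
b = 597 (b = 3*199 = 597)
n(B) = 3807 + 9*B (n(B) = 9*((597 + B) - 174) = 9*(423 + B) = 3807 + 9*B)
-97083 - n(-200) = -97083 - (3807 + 9*(-200)) = -97083 - (3807 - 1800) = -97083 - 1*2007 = -97083 - 2007 = -99090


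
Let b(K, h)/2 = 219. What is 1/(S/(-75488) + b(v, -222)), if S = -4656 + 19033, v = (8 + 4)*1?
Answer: 75488/33049367 ≈ 0.0022841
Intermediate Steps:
v = 12 (v = 12*1 = 12)
b(K, h) = 438 (b(K, h) = 2*219 = 438)
S = 14377
1/(S/(-75488) + b(v, -222)) = 1/(14377/(-75488) + 438) = 1/(14377*(-1/75488) + 438) = 1/(-14377/75488 + 438) = 1/(33049367/75488) = 75488/33049367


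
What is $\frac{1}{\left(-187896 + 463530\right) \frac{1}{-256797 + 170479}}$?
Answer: $- \frac{43159}{137817} \approx -0.31316$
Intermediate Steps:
$\frac{1}{\left(-187896 + 463530\right) \frac{1}{-256797 + 170479}} = \frac{1}{275634 \frac{1}{-86318}} = \frac{1}{275634 \left(- \frac{1}{86318}\right)} = \frac{1}{- \frac{137817}{43159}} = - \frac{43159}{137817}$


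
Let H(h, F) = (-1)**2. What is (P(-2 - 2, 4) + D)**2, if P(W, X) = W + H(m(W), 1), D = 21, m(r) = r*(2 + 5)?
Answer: 324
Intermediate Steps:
m(r) = 7*r (m(r) = r*7 = 7*r)
H(h, F) = 1
P(W, X) = 1 + W (P(W, X) = W + 1 = 1 + W)
(P(-2 - 2, 4) + D)**2 = ((1 + (-2 - 2)) + 21)**2 = ((1 - 4) + 21)**2 = (-3 + 21)**2 = 18**2 = 324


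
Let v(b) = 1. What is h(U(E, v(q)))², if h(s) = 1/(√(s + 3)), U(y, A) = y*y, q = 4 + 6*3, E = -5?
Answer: 1/28 ≈ 0.035714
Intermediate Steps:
q = 22 (q = 4 + 18 = 22)
U(y, A) = y²
h(s) = (3 + s)^(-½) (h(s) = 1/(√(3 + s)) = (3 + s)^(-½))
h(U(E, v(q)))² = ((3 + (-5)²)^(-½))² = ((3 + 25)^(-½))² = (28^(-½))² = (√7/14)² = 1/28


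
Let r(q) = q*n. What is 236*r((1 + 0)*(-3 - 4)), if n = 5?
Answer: -8260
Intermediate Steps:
r(q) = 5*q (r(q) = q*5 = 5*q)
236*r((1 + 0)*(-3 - 4)) = 236*(5*((1 + 0)*(-3 - 4))) = 236*(5*(1*(-7))) = 236*(5*(-7)) = 236*(-35) = -8260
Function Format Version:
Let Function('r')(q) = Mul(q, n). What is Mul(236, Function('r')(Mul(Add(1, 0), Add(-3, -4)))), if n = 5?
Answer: -8260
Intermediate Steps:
Function('r')(q) = Mul(5, q) (Function('r')(q) = Mul(q, 5) = Mul(5, q))
Mul(236, Function('r')(Mul(Add(1, 0), Add(-3, -4)))) = Mul(236, Mul(5, Mul(Add(1, 0), Add(-3, -4)))) = Mul(236, Mul(5, Mul(1, -7))) = Mul(236, Mul(5, -7)) = Mul(236, -35) = -8260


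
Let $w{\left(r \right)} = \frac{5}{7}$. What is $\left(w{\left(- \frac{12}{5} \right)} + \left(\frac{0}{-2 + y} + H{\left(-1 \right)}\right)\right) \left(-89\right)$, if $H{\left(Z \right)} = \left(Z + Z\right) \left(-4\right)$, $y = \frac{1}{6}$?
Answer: $- \frac{5429}{7} \approx -775.57$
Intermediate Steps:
$w{\left(r \right)} = \frac{5}{7}$ ($w{\left(r \right)} = 5 \cdot \frac{1}{7} = \frac{5}{7}$)
$y = \frac{1}{6} \approx 0.16667$
$H{\left(Z \right)} = - 8 Z$ ($H{\left(Z \right)} = 2 Z \left(-4\right) = - 8 Z$)
$\left(w{\left(- \frac{12}{5} \right)} + \left(\frac{0}{-2 + y} + H{\left(-1 \right)}\right)\right) \left(-89\right) = \left(\frac{5}{7} + \left(\frac{0}{-2 + \frac{1}{6}} - -8\right)\right) \left(-89\right) = \left(\frac{5}{7} + \left(\frac{0}{- \frac{11}{6}} + 8\right)\right) \left(-89\right) = \left(\frac{5}{7} + \left(0 \left(- \frac{6}{11}\right) + 8\right)\right) \left(-89\right) = \left(\frac{5}{7} + \left(0 + 8\right)\right) \left(-89\right) = \left(\frac{5}{7} + 8\right) \left(-89\right) = \frac{61}{7} \left(-89\right) = - \frac{5429}{7}$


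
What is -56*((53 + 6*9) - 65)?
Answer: -2352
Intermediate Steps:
-56*((53 + 6*9) - 65) = -56*((53 + 54) - 65) = -56*(107 - 65) = -56*42 = -2352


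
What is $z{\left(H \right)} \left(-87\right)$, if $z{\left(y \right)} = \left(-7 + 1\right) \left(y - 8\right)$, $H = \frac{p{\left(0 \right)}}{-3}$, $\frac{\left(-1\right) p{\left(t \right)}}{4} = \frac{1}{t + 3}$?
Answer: $-3944$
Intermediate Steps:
$p{\left(t \right)} = - \frac{4}{3 + t}$ ($p{\left(t \right)} = - \frac{4}{t + 3} = - \frac{4}{3 + t}$)
$H = \frac{4}{9}$ ($H = \frac{\left(-4\right) \frac{1}{3 + 0}}{-3} = - \frac{4}{3} \left(- \frac{1}{3}\right) = \left(-4\right) \frac{1}{3} \left(- \frac{1}{3}\right) = \left(- \frac{4}{3}\right) \left(- \frac{1}{3}\right) = \frac{4}{9} \approx 0.44444$)
$z{\left(y \right)} = 48 - 6 y$ ($z{\left(y \right)} = - 6 \left(-8 + y\right) = 48 - 6 y$)
$z{\left(H \right)} \left(-87\right) = \left(48 - \frac{8}{3}\right) \left(-87\right) = \frac{136}{3} \left(-87\right) = -3944$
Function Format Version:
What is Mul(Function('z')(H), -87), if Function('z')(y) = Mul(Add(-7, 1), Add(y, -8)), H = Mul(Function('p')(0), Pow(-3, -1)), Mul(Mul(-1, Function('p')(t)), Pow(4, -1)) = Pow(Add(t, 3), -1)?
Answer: -3944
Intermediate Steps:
Function('p')(t) = Mul(-4, Pow(Add(3, t), -1)) (Function('p')(t) = Mul(-4, Pow(Add(t, 3), -1)) = Mul(-4, Pow(Add(3, t), -1)))
H = Rational(4, 9) (H = Mul(Mul(-4, Pow(Add(3, 0), -1)), Pow(-3, -1)) = Mul(Mul(-4, Pow(3, -1)), Rational(-1, 3)) = Mul(Mul(-4, Rational(1, 3)), Rational(-1, 3)) = Mul(Rational(-4, 3), Rational(-1, 3)) = Rational(4, 9) ≈ 0.44444)
Function('z')(y) = Add(48, Mul(-6, y)) (Function('z')(y) = Mul(-6, Add(-8, y)) = Add(48, Mul(-6, y)))
Mul(Function('z')(H), -87) = Mul(Add(48, Mul(-6, Rational(4, 9))), -87) = Mul(Add(48, Rational(-8, 3)), -87) = Mul(Rational(136, 3), -87) = -3944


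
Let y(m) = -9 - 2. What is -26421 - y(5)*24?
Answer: -26157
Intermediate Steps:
y(m) = -11
-26421 - y(5)*24 = -26421 - (-11)*24 = -26421 - 1*(-264) = -26421 + 264 = -26157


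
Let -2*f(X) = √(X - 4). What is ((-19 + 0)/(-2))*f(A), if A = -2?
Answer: -19*I*√6/4 ≈ -11.635*I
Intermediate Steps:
f(X) = -√(-4 + X)/2 (f(X) = -√(X - 4)/2 = -√(-4 + X)/2)
((-19 + 0)/(-2))*f(A) = ((-19 + 0)/(-2))*(-√(-4 - 2)/2) = (-½*(-19))*(-I*√6/2) = 19*(-I*√6/2)/2 = -19*I*√6/4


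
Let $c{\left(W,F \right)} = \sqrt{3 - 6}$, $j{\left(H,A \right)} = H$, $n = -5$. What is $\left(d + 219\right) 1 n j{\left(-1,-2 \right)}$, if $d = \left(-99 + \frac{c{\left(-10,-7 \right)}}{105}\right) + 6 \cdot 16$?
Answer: $1080 + \frac{i \sqrt{3}}{21} \approx 1080.0 + 0.082479 i$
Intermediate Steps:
$c{\left(W,F \right)} = i \sqrt{3}$ ($c{\left(W,F \right)} = \sqrt{-3} = i \sqrt{3}$)
$d = -3 + \frac{i \sqrt{3}}{105}$ ($d = \left(-99 + \frac{i \sqrt{3}}{105}\right) + 6 \cdot 16 = \left(-99 + i \sqrt{3} \cdot \frac{1}{105}\right) + 96 = \left(-99 + \frac{i \sqrt{3}}{105}\right) + 96 = -3 + \frac{i \sqrt{3}}{105} \approx -3.0 + 0.016496 i$)
$\left(d + 219\right) 1 n j{\left(-1,-2 \right)} = \left(\left(-3 + \frac{i \sqrt{3}}{105}\right) + 219\right) 1 \left(-5\right) \left(-1\right) = \left(216 + \frac{i \sqrt{3}}{105}\right) \left(\left(-5\right) \left(-1\right)\right) = \left(216 + \frac{i \sqrt{3}}{105}\right) 5 = 1080 + \frac{i \sqrt{3}}{21}$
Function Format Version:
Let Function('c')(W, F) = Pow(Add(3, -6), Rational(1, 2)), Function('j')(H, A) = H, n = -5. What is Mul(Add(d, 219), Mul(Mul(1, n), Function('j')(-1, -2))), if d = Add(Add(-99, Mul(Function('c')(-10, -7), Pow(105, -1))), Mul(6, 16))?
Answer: Add(1080, Mul(Rational(1, 21), I, Pow(3, Rational(1, 2)))) ≈ Add(1080.0, Mul(0.082479, I))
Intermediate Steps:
Function('c')(W, F) = Mul(I, Pow(3, Rational(1, 2))) (Function('c')(W, F) = Pow(-3, Rational(1, 2)) = Mul(I, Pow(3, Rational(1, 2))))
d = Add(-3, Mul(Rational(1, 105), I, Pow(3, Rational(1, 2)))) (d = Add(Add(-99, Mul(Mul(I, Pow(3, Rational(1, 2))), Pow(105, -1))), Mul(6, 16)) = Add(Add(-99, Mul(Mul(I, Pow(3, Rational(1, 2))), Rational(1, 105))), 96) = Add(Add(-99, Mul(Rational(1, 105), I, Pow(3, Rational(1, 2)))), 96) = Add(-3, Mul(Rational(1, 105), I, Pow(3, Rational(1, 2)))) ≈ Add(-3.0000, Mul(0.016496, I)))
Mul(Add(d, 219), Mul(Mul(1, n), Function('j')(-1, -2))) = Mul(Add(Add(-3, Mul(Rational(1, 105), I, Pow(3, Rational(1, 2)))), 219), Mul(Mul(1, -5), -1)) = Mul(Add(216, Mul(Rational(1, 105), I, Pow(3, Rational(1, 2)))), Mul(-5, -1)) = Mul(Add(216, Mul(Rational(1, 105), I, Pow(3, Rational(1, 2)))), 5) = Add(1080, Mul(Rational(1, 21), I, Pow(3, Rational(1, 2))))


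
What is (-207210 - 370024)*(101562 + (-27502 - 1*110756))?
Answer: 21182178864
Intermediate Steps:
(-207210 - 370024)*(101562 + (-27502 - 1*110756)) = -577234*(101562 + (-27502 - 110756)) = -577234*(101562 - 138258) = -577234*(-36696) = 21182178864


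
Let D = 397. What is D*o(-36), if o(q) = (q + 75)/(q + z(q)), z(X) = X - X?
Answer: -5161/12 ≈ -430.08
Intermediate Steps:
z(X) = 0
o(q) = (75 + q)/q (o(q) = (q + 75)/(q + 0) = (75 + q)/q)
D*o(-36) = 397*((75 - 36)/(-36)) = 397*(-1/36*39) = 397*(-13/12) = -5161/12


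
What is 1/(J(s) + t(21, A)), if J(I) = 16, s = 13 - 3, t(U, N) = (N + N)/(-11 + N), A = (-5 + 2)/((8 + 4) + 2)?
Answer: 157/2518 ≈ 0.062351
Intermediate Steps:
A = -3/14 (A = -3/(12 + 2) = -3/14 ≈ -0.21429)
t(U, N) = 2*N/(-11 + N) (t(U, N) = (2*N)/(-11 + N) = 2*N/(-11 + N))
s = 10
1/(J(s) + t(21, A)) = 1/(16 + 2*(-3/14)/(-11 - 3/14)) = 1/(16 + 2*(-3/14)/(-157/14)) = 1/(16 + 2*(-3/14)*(-14/157)) = 1/(16 + 6/157) = 1/(2518/157) = 157/2518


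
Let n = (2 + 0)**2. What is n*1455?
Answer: 5820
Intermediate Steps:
n = 4 (n = 2**2 = 4)
n*1455 = 4*1455 = 5820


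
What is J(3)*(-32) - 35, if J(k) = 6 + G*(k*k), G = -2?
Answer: 349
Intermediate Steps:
J(k) = 6 - 2*k**2 (J(k) = 6 - 2*k*k = 6 - 2*k**2)
J(3)*(-32) - 35 = (6 - 2*3**2)*(-32) - 35 = (6 - 2*9)*(-32) - 35 = (6 - 18)*(-32) - 35 = -12*(-32) - 35 = 384 - 35 = 349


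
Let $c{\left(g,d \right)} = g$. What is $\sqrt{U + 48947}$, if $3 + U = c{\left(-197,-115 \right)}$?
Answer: $\sqrt{48747} \approx 220.79$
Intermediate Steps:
$U = -200$ ($U = -3 - 197 = -200$)
$\sqrt{U + 48947} = \sqrt{-200 + 48947} = \sqrt{48747}$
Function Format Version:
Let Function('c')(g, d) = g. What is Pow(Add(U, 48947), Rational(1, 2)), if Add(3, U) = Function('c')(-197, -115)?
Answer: Pow(48747, Rational(1, 2)) ≈ 220.79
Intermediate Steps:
U = -200 (U = Add(-3, -197) = -200)
Pow(Add(U, 48947), Rational(1, 2)) = Pow(Add(-200, 48947), Rational(1, 2)) = Pow(48747, Rational(1, 2))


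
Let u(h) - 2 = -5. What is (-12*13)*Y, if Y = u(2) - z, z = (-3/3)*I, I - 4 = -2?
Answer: 156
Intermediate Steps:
u(h) = -3 (u(h) = 2 - 5 = -3)
I = 2 (I = 4 - 2 = 2)
z = -2 (z = -3/3*2 = -3*⅓*2 = -1*2 = -2)
Y = -1 (Y = -3 - 1*(-2) = -3 + 2 = -1)
(-12*13)*Y = -12*13*(-1) = -156*(-1) = 156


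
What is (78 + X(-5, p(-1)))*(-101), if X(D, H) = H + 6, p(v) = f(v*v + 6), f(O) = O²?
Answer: -13433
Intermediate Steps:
p(v) = (6 + v²)² (p(v) = (v*v + 6)² = (v² + 6)² = (6 + v²)²)
X(D, H) = 6 + H
(78 + X(-5, p(-1)))*(-101) = (78 + (6 + (6 + (-1)²)²))*(-101) = (78 + (6 + (6 + 1)²))*(-101) = (78 + (6 + 7²))*(-101) = (78 + (6 + 49))*(-101) = (78 + 55)*(-101) = 133*(-101) = -13433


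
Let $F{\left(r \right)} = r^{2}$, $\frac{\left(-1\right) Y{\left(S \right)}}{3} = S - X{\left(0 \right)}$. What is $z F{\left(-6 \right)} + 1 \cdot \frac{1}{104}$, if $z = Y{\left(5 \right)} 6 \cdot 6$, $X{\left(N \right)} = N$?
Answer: $- \frac{2021759}{104} \approx -19440.0$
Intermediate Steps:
$Y{\left(S \right)} = - 3 S$ ($Y{\left(S \right)} = - 3 \left(S - 0\right) = - 3 \left(S + 0\right) = - 3 S$)
$z = -540$ ($z = \left(-3\right) 5 \cdot 6 \cdot 6 = \left(-15\right) 6 \cdot 6 = \left(-90\right) 6 = -540$)
$z F{\left(-6 \right)} + 1 \cdot \frac{1}{104} = - 540 \left(-6\right)^{2} + 1 \cdot \frac{1}{104} = \left(-540\right) 36 + 1 \cdot \frac{1}{104} = -19440 + \frac{1}{104} = - \frac{2021759}{104}$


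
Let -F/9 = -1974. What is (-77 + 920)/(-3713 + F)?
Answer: 843/14053 ≈ 0.059987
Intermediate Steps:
F = 17766 (F = -9*(-1974) = 17766)
(-77 + 920)/(-3713 + F) = (-77 + 920)/(-3713 + 17766) = 843/14053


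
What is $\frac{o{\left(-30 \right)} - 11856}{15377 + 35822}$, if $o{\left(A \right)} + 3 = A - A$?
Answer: $- \frac{11859}{51199} \approx -0.23163$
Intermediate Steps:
$o{\left(A \right)} = -3$ ($o{\left(A \right)} = -3 + \left(A - A\right) = -3 + 0 = -3$)
$\frac{o{\left(-30 \right)} - 11856}{15377 + 35822} = \frac{-3 - 11856}{15377 + 35822} = - \frac{11859}{51199}$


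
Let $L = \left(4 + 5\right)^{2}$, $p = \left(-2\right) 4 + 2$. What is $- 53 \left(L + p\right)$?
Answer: $-3975$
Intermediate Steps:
$p = -6$ ($p = -8 + 2 = -6$)
$L = 81$ ($L = 9^{2} = 81$)
$- 53 \left(L + p\right) = - 53 \left(81 - 6\right) = \left(-53\right) 75 = -3975$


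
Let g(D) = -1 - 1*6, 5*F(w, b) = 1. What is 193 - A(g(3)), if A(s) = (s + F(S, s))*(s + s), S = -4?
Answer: 489/5 ≈ 97.800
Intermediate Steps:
F(w, b) = 1/5 (F(w, b) = (1/5)*1 = 1/5)
g(D) = -7 (g(D) = -1 - 6 = -7)
A(s) = 2*s*(1/5 + s) (A(s) = (s + 1/5)*(s + s) = (1/5 + s)*(2*s) = 2*s*(1/5 + s))
193 - A(g(3)) = 193 - 2*(-7)*(1 + 5*(-7))/5 = 193 - 2*(-7)*(1 - 35)/5 = 193 - 2*(-7)*(-34)/5 = 193 - 1*476/5 = 193 - 476/5 = 489/5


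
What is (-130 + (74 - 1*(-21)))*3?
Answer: -105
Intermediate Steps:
(-130 + (74 - 1*(-21)))*3 = (-130 + (74 + 21))*3 = (-130 + 95)*3 = -35*3 = -105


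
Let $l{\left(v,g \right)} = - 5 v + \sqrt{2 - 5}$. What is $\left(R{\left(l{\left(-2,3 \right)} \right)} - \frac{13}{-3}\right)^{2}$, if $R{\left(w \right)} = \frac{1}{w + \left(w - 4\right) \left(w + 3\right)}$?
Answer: $\frac{32 \left(- 32027 i + 18005 \sqrt{3}\right)}{225 \left(- 241 i + 136 \sqrt{3}\right)} \approx 18.865 - 0.035718 i$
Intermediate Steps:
$l{\left(v,g \right)} = - 5 v + i \sqrt{3}$ ($l{\left(v,g \right)} = - 5 v + \sqrt{-3} = - 5 v + i \sqrt{3}$)
$R{\left(w \right)} = \frac{1}{w + \left(-4 + w\right) \left(3 + w\right)}$
$\left(R{\left(l{\left(-2,3 \right)} \right)} - \frac{13}{-3}\right)^{2} = \left(\frac{1}{-12 + \left(\left(-5\right) \left(-2\right) + i \sqrt{3}\right)^{2}} - \frac{13}{-3}\right)^{2} = \left(\frac{1}{-12 + \left(10 + i \sqrt{3}\right)^{2}} - - \frac{13}{3}\right)^{2} = \left(\frac{1}{-12 + \left(10 + i \sqrt{3}\right)^{2}} + \frac{13}{3}\right)^{2} = \left(\frac{13}{3} + \frac{1}{-12 + \left(10 + i \sqrt{3}\right)^{2}}\right)^{2}$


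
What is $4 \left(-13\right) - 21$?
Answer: $-73$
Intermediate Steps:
$4 \left(-13\right) - 21 = -52 - 21 = -73$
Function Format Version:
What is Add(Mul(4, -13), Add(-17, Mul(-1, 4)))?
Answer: -73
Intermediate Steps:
Add(Mul(4, -13), Add(-17, Mul(-1, 4))) = Add(-52, Add(-17, -4)) = Add(-52, -21) = -73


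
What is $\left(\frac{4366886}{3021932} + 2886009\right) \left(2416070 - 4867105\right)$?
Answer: $- \frac{10688139249321821795}{1510966} \approx -7.0737 \cdot 10^{12}$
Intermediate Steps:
$\left(\frac{4366886}{3021932} + 2886009\right) \left(2416070 - 4867105\right) = \left(4366886 \cdot \frac{1}{3021932} + 2886009\right) \left(-2451035\right) = \left(\frac{2183443}{1510966} + 2886009\right) \left(-2451035\right) = \frac{4360663658137}{1510966} \left(-2451035\right) = - \frac{10688139249321821795}{1510966}$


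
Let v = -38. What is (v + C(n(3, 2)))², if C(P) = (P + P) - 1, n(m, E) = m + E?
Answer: 841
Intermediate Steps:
n(m, E) = E + m
C(P) = -1 + 2*P (C(P) = 2*P - 1 = -1 + 2*P)
(v + C(n(3, 2)))² = (-38 + (-1 + 2*(2 + 3)))² = (-38 + (-1 + 2*5))² = (-38 + (-1 + 10))² = (-38 + 9)² = (-29)² = 841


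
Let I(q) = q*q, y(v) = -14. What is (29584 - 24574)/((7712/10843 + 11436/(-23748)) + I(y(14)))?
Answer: 107506067970/4210754881 ≈ 25.531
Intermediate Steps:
I(q) = q**2
(29584 - 24574)/((7712/10843 + 11436/(-23748)) + I(y(14))) = (29584 - 24574)/((7712/10843 + 11436/(-23748)) + (-14)**2) = 5010/((7712*(1/10843) + 11436*(-1/23748)) + 196) = 5010/((7712/10843 - 953/1979) + 196) = 5010/(4928669/21458297 + 196) = 5010/(4210754881/21458297) = 5010*(21458297/4210754881) = 107506067970/4210754881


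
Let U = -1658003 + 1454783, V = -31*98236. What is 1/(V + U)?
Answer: -1/3248536 ≈ -3.0783e-7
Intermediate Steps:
V = -3045316
U = -203220
1/(V + U) = 1/(-3045316 - 203220) = 1/(-3248536) = -1/3248536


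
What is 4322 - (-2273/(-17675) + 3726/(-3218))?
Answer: 122942953418/28439075 ≈ 4323.0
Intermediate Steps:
4322 - (-2273/(-17675) + 3726/(-3218)) = 4322 - (-2273*(-1/17675) + 3726*(-1/3218)) = 4322 - (2273/17675 - 1863/1609) = 4322 - 1*(-29271268/28439075) = 4322 + 29271268/28439075 = 122942953418/28439075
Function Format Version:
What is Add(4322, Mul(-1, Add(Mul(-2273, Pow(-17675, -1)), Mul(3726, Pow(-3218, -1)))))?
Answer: Rational(122942953418, 28439075) ≈ 4323.0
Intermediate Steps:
Add(4322, Mul(-1, Add(Mul(-2273, Pow(-17675, -1)), Mul(3726, Pow(-3218, -1))))) = Add(4322, Mul(-1, Add(Mul(-2273, Rational(-1, 17675)), Mul(3726, Rational(-1, 3218))))) = Add(4322, Mul(-1, Add(Rational(2273, 17675), Rational(-1863, 1609)))) = Add(4322, Mul(-1, Rational(-29271268, 28439075))) = Add(4322, Rational(29271268, 28439075)) = Rational(122942953418, 28439075)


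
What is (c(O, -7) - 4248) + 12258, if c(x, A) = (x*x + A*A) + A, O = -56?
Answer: 11188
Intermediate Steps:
c(x, A) = A + A² + x² (c(x, A) = (x² + A²) + A = (A² + x²) + A = A + A² + x²)
(c(O, -7) - 4248) + 12258 = ((-7 + (-7)² + (-56)²) - 4248) + 12258 = ((-7 + 49 + 3136) - 4248) + 12258 = (3178 - 4248) + 12258 = -1070 + 12258 = 11188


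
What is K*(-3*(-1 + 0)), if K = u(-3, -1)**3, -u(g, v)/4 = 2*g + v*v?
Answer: 24000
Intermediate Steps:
u(g, v) = -8*g - 4*v**2 (u(g, v) = -4*(2*g + v*v) = -4*(2*g + v**2) = -4*(v**2 + 2*g) = -8*g - 4*v**2)
K = 8000 (K = (-8*(-3) - 4*(-1)**2)**3 = (24 - 4*1)**3 = (24 - 4)**3 = 20**3 = 8000)
K*(-3*(-1 + 0)) = 8000*(-3*(-1 + 0)) = 8000*(-3*(-1)) = 8000*3 = 24000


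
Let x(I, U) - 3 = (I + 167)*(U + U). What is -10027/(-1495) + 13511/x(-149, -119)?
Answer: 22726642/6400095 ≈ 3.5510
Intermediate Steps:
x(I, U) = 3 + 2*U*(167 + I) (x(I, U) = 3 + (I + 167)*(U + U) = 3 + (167 + I)*(2*U) = 3 + 2*U*(167 + I))
-10027/(-1495) + 13511/x(-149, -119) = -10027/(-1495) + 13511/(3 + 334*(-119) + 2*(-149)*(-119)) = -10027*(-1/1495) + 13511/(3 - 39746 + 35462) = 10027/1495 + 13511/(-4281) = 10027/1495 + 13511*(-1/4281) = 10027/1495 - 13511/4281 = 22726642/6400095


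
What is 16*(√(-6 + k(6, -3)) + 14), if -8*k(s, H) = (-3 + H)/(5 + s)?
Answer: 224 + 24*I*√319/11 ≈ 224.0 + 38.969*I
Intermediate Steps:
k(s, H) = -(-3 + H)/(8*(5 + s))
16*(√(-6 + k(6, -3)) + 14) = 16*(√(-6 + (3 - 1*(-3))/(8*(5 + 6))) + 14) = 16*(√(-6 + (⅛)*(3 + 3)/11) + 14) = 16*(√(-6 + (⅛)*(1/11)*6) + 14) = 16*(√(-6 + 3/44) + 14) = 16*(√(-261/44) + 14) = 16*(3*I*√319/22 + 14) = 16*(14 + 3*I*√319/22) = 224 + 24*I*√319/11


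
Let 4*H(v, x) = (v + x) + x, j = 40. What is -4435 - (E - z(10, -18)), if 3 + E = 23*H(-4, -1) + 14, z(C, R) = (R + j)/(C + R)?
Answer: -17657/4 ≈ -4414.3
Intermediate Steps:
z(C, R) = (40 + R)/(C + R) (z(C, R) = (R + 40)/(C + R) = (40 + R)/(C + R))
H(v, x) = x/2 + v/4 (H(v, x) = ((v + x) + x)/4 = (v + 2*x)/4 = x/2 + v/4)
E = -47/2 (E = -3 + (23*((½)*(-1) + (¼)*(-4)) + 14) = -3 + (23*(-½ - 1) + 14) = -3 + (23*(-3/2) + 14) = -3 + (-69/2 + 14) = -3 - 41/2 = -47/2 ≈ -23.500)
-4435 - (E - z(10, -18)) = -4435 - (-47/2 - (40 - 18)/(10 - 18)) = -4435 - (-47/2 - 22/(-8)) = -4435 - (-47/2 - (-1)*22/8) = -4435 - (-47/2 - 1*(-11/4)) = -4435 - (-47/2 + 11/4) = -4435 - 1*(-83/4) = -4435 + 83/4 = -17657/4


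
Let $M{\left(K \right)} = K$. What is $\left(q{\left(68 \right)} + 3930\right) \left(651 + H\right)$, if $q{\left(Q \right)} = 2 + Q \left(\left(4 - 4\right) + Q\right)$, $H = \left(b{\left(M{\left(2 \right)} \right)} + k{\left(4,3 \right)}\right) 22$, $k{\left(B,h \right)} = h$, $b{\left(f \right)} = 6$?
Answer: $7264044$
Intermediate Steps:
$H = 198$ ($H = \left(6 + 3\right) 22 = 9 \cdot 22 = 198$)
$q{\left(Q \right)} = 2 + Q^{2}$ ($q{\left(Q \right)} = 2 + Q \left(0 + Q\right) = 2 + Q Q = 2 + Q^{2}$)
$\left(q{\left(68 \right)} + 3930\right) \left(651 + H\right) = \left(\left(2 + 68^{2}\right) + 3930\right) \left(651 + 198\right) = \left(\left(2 + 4624\right) + 3930\right) 849 = \left(4626 + 3930\right) 849 = 8556 \cdot 849 = 7264044$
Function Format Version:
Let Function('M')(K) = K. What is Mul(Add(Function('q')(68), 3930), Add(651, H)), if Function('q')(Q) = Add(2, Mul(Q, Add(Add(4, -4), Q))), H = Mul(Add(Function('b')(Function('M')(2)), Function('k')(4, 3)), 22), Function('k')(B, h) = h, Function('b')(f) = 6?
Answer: 7264044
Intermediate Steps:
H = 198 (H = Mul(Add(6, 3), 22) = Mul(9, 22) = 198)
Function('q')(Q) = Add(2, Pow(Q, 2)) (Function('q')(Q) = Add(2, Mul(Q, Add(0, Q))) = Add(2, Mul(Q, Q)) = Add(2, Pow(Q, 2)))
Mul(Add(Function('q')(68), 3930), Add(651, H)) = Mul(Add(Add(2, Pow(68, 2)), 3930), Add(651, 198)) = Mul(Add(Add(2, 4624), 3930), 849) = Mul(Add(4626, 3930), 849) = Mul(8556, 849) = 7264044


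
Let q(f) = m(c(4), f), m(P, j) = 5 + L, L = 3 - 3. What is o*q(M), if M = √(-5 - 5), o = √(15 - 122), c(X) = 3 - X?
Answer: 5*I*√107 ≈ 51.72*I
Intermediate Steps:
o = I*√107 (o = √(-107) = I*√107 ≈ 10.344*I)
M = I*√10 (M = √(-10) = I*√10 ≈ 3.1623*I)
L = 0
m(P, j) = 5 (m(P, j) = 5 + 0 = 5)
q(f) = 5
o*q(M) = (I*√107)*5 = 5*I*√107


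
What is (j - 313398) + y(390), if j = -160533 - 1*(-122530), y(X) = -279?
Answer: -351680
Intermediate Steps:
j = -38003 (j = -160533 + 122530 = -38003)
(j - 313398) + y(390) = (-38003 - 313398) - 279 = -351401 - 279 = -351680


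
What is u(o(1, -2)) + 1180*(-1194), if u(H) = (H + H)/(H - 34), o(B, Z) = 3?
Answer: -43676526/31 ≈ -1.4089e+6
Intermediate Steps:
u(H) = 2*H/(-34 + H) (u(H) = (2*H)/(-34 + H) = 2*H/(-34 + H))
u(o(1, -2)) + 1180*(-1194) = 2*3/(-34 + 3) + 1180*(-1194) = 2*3/(-31) - 1408920 = 2*3*(-1/31) - 1408920 = -6/31 - 1408920 = -43676526/31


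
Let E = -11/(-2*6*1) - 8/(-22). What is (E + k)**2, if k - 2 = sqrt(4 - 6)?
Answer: 152641/17424 + 433*I*sqrt(2)/66 ≈ 8.7604 + 9.2781*I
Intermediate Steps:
k = 2 + I*sqrt(2) (k = 2 + sqrt(4 - 6) = 2 + sqrt(-2) = 2 + I*sqrt(2) ≈ 2.0 + 1.4142*I)
E = 169/132 (E = -11/((-12*1)) - 8*(-1/22) = -11/(-12) + 4/11 = -11*(-1/12) + 4/11 = 11/12 + 4/11 = 169/132 ≈ 1.2803)
(E + k)**2 = (169/132 + (2 + I*sqrt(2)))**2 = (433/132 + I*sqrt(2))**2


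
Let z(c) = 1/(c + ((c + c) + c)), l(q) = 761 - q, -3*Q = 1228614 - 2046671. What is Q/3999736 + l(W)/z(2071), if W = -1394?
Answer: 214210102018217/11999208 ≈ 1.7852e+7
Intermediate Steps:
Q = 818057/3 (Q = -(1228614 - 2046671)/3 = -1/3*(-818057) = 818057/3 ≈ 2.7269e+5)
z(c) = 1/(4*c) (z(c) = 1/(c + (2*c + c)) = 1/(c + 3*c) = 1/(4*c))
Q/3999736 + l(W)/z(2071) = (818057/3)/3999736 + (761 - 1*(-1394))/(((1/4)/2071)) = (818057/3)*(1/3999736) + (761 + 1394)/(((1/4)*(1/2071))) = 818057/11999208 + 2155/(1/8284) = 818057/11999208 + 2155*8284 = 818057/11999208 + 17852020 = 214210102018217/11999208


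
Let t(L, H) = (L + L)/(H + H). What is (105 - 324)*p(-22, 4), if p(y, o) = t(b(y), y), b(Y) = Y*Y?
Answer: 4818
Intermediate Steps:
b(Y) = Y**2
t(L, H) = L/H (t(L, H) = (2*L)/((2*H)) = (2*L)*(1/(2*H)) = L/H)
p(y, o) = y (p(y, o) = y**2/y = y)
(105 - 324)*p(-22, 4) = (105 - 324)*(-22) = -219*(-22) = 4818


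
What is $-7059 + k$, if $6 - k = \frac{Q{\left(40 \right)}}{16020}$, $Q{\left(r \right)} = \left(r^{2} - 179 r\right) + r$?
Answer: $- \frac{1883059}{267} \approx -7052.7$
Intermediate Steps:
$Q{\left(r \right)} = r^{2} - 178 r$
$k = \frac{1694}{267}$ ($k = 6 - \frac{40 \left(-178 + 40\right)}{16020} = 6 - 40 \left(-138\right) \frac{1}{16020} = 6 - \left(-5520\right) \frac{1}{16020} = 6 - - \frac{92}{267} = 6 + \frac{92}{267} = \frac{1694}{267} \approx 6.3446$)
$-7059 + k = -7059 + \frac{1694}{267} = - \frac{1883059}{267}$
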